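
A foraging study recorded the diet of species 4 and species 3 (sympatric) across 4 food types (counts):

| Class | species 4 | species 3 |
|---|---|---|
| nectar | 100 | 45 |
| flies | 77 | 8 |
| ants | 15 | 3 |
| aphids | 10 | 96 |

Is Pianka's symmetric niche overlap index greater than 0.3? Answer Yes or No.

Proportions for species 4 (n=202): 100/202=0.4950, 77/202=0.3812, 15/202=0.0743, 10/202=0.0495
Proportions for species 3 (n=152): 45/152=0.2961, 8/152=0.0526, 3/152=0.0197, 96/152=0.6316
Σ p₁ᵢp₂ᵢ = 0.146570 + 0.020051 + 0.001464 + 0.031264 = 0.199349
Σp_1ᵢ² = 0.4950² + 0.3812² + 0.0743² + 0.0495² = 0.245025 + 0.145313 + 0.005520 + 0.002450 = 0.398308
Σp_2ᵢ² = 0.2961² + 0.0526² + 0.0197² + 0.6316² = 0.087675 + 0.002767 + 0.000388 + 0.398919 = 0.489749
O = 0.199349 / √(0.398308 × 0.489749) = 0.199349 / 0.4416684 = 0.4514
O = 0.4514 > 0.3 → Yes.

Yes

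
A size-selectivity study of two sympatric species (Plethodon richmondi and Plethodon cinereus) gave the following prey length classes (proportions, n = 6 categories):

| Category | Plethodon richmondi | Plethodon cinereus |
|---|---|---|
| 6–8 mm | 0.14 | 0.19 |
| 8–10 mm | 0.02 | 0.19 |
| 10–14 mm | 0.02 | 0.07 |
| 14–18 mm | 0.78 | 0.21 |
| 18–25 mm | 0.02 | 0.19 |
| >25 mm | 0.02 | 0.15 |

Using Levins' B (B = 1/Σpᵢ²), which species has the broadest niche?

Σp_richᵢ² = 0.14² + 0.02² + 0.02² + 0.78² + 0.02² + 0.02² = 0.0196 + 0.0004 + 0.0004 + 0.6084 + 0.0004 + 0.0004 = 0.6296
B_rich = 1 / 0.6296 = 1.5883
Σp_cineᵢ² = 0.19² + 0.19² + 0.07² + 0.21² + 0.19² + 0.15² = 0.0361 + 0.0361 + 0.0049 + 0.0441 + 0.0361 + 0.0225 = 0.1798
B_cine = 1 / 0.1798 = 5.5617
Highest B → broadest niche (most generalist): Plethodon cinereus (B = 5.56).

Plethodon cinereus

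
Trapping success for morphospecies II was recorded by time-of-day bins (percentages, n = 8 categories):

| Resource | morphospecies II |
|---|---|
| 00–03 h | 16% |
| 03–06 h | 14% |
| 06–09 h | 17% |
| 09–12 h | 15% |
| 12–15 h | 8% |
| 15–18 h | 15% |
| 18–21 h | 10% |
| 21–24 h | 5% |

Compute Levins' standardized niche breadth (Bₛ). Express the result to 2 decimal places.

0.89

Convert percentages to proportions (divide by 100).
Σpᵢ² = 0.16² + 0.14² + 0.17² + 0.15² + 0.08² + 0.15² + 0.10² + 0.05² = 0.0256 + 0.0196 + 0.0289 + 0.0225 + 0.0064 + 0.0225 + 0.0100 + 0.0025 = 0.1380
B = 1 / 0.1380 = 7.2464
Bₛ = (B − 1)/(n − 1) = (7.2464 − 1)/(8 − 1) = 6.2464/7 = 0.8923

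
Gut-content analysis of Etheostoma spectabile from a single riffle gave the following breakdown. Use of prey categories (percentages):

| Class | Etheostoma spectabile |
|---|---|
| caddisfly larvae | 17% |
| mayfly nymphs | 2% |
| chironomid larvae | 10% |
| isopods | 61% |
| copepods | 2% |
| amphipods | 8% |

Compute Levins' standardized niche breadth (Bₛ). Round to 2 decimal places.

0.28

Convert percentages to proportions (divide by 100).
Σpᵢ² = 0.17² + 0.02² + 0.10² + 0.61² + 0.02² + 0.08² = 0.0289 + 0.0004 + 0.0100 + 0.3721 + 0.0004 + 0.0064 = 0.4182
B = 1 / 0.4182 = 2.3912
Bₛ = (B − 1)/(n − 1) = (2.3912 − 1)/(6 − 1) = 1.3912/5 = 0.2782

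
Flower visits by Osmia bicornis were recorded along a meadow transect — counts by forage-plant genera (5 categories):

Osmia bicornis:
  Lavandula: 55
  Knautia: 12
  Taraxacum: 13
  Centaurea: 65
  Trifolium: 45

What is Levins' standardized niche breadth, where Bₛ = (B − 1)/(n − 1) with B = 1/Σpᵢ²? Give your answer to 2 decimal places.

0.69

Proportions for Osmia bicornis (n=190): 55/190=0.2895, 12/190=0.0632, 13/190=0.0684, 65/190=0.3421, 45/190=0.2368
Σpᵢ² = 0.2895² + 0.0632² + 0.0684² + 0.3421² + 0.2368² = 0.083810 + 0.003994 + 0.004679 + 0.117032 + 0.056074 = 0.265589
B = 1 / 0.265589 = 3.7652
Bₛ = (B − 1)/(n − 1) = (3.7652 − 1)/(5 − 1) = 2.7652/4 = 0.6913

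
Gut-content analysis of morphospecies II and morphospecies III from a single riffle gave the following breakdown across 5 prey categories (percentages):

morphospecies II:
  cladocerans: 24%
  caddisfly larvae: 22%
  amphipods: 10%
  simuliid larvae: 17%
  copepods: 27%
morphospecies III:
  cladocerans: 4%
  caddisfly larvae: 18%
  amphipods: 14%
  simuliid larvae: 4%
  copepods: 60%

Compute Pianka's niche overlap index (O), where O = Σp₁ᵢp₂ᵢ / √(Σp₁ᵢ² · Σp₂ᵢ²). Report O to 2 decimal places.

Convert percentages to proportions (divide by 100).
Σ p₁ᵢp₂ᵢ = 0.0096 + 0.0396 + 0.0140 + 0.0068 + 0.1620 = 0.2320
Σp_1ᵢ² = 0.24² + 0.22² + 0.10² + 0.17² + 0.27² = 0.0576 + 0.0484 + 0.0100 + 0.0289 + 0.0729 = 0.2178
Σp_2ᵢ² = 0.04² + 0.18² + 0.14² + 0.04² + 0.60² = 0.0016 + 0.0324 + 0.0196 + 0.0016 + 0.3600 = 0.4152
O = 0.2320 / √(0.2178 × 0.4152) = 0.2320 / 0.30072 = 0.7715

0.77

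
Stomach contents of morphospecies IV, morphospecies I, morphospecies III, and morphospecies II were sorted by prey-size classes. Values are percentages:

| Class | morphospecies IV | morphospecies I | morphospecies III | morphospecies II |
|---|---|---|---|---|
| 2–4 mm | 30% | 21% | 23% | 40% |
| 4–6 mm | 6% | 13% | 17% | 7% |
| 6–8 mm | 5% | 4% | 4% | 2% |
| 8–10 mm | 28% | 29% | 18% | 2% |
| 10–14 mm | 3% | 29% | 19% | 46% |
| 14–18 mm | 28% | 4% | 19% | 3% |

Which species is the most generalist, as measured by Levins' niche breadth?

morphospecies III

Convert percentages to proportions (divide by 100).
Σp_IVᵢ² = 0.30² + 0.06² + 0.05² + 0.28² + 0.03² + 0.28² = 0.0900 + 0.0036 + 0.0025 + 0.0784 + 0.0009 + 0.0784 = 0.2538
B_IV = 1 / 0.2538 = 3.9401
Σp_Iᵢ² = 0.21² + 0.13² + 0.04² + 0.29² + 0.29² + 0.04² = 0.0441 + 0.0169 + 0.0016 + 0.0841 + 0.0841 + 0.0016 = 0.2324
B_I = 1 / 0.2324 = 4.3029
Σp_IIIᵢ² = 0.23² + 0.17² + 0.04² + 0.18² + 0.19² + 0.19² = 0.0529 + 0.0289 + 0.0016 + 0.0324 + 0.0361 + 0.0361 = 0.1880
B_III = 1 / 0.1880 = 5.3191
Σp_IIᵢ² = 0.40² + 0.07² + 0.02² + 0.02² + 0.46² + 0.03² = 0.1600 + 0.0049 + 0.0004 + 0.0004 + 0.2116 + 0.0009 = 0.3782
B_II = 1 / 0.3782 = 2.6441
Highest B → broadest niche (most generalist): morphospecies III (B = 5.32).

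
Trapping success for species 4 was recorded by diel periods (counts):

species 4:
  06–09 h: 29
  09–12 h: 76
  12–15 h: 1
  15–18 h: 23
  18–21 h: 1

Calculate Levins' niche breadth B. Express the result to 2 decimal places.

Proportions for species 4 (n=130): 29/130=0.2231, 76/130=0.5846, 1/130=0.0077, 23/130=0.1769, 1/130=0.0077
Σpᵢ² = 0.2231² + 0.5846² + 0.0077² + 0.1769² + 0.0077² = 0.049774 + 0.341757 + 0.000059 + 0.031294 + 0.000059 = 0.422943
B = 1 / 0.422943 = 2.3644

2.36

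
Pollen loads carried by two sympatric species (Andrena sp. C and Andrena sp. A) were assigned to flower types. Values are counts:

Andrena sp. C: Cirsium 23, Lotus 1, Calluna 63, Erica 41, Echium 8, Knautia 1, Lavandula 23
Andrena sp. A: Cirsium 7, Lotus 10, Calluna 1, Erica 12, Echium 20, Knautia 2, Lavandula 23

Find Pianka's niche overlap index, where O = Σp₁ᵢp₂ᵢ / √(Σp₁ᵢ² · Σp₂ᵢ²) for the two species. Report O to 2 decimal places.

0.49

Proportions for Andrena sp. C (n=160): 23/160=0.1438, 1/160=0.0063, 63/160=0.3938, 41/160=0.2563, 8/160=0.0500, 1/160=0.0063, 23/160=0.1438
Proportions for Andrena sp. A (n=75): 7/75=0.0933, 10/75=0.1333, 1/75=0.0133, 12/75=0.1600, 20/75=0.2667, 2/75=0.0267, 23/75=0.3067
Σ p₁ᵢp₂ᵢ = 0.013417 + 0.000840 + 0.005238 + 0.041008 + 0.013335 + 0.000168 + 0.044103 = 0.118109
Σp_1ᵢ² = 0.1438² + 0.0063² + 0.3938² + 0.2563² + 0.0500² + 0.0063² + 0.1438² = 0.020678 + 0.000040 + 0.155078 + 0.065690 + 0.002500 + 0.000040 + 0.020678 = 0.264704
Σp_2ᵢ² = 0.0933² + 0.1333² + 0.0133² + 0.1600² + 0.2667² + 0.0267² + 0.3067² = 0.008705 + 0.017769 + 0.000177 + 0.025600 + 0.071129 + 0.000713 + 0.094065 = 0.218158
O = 0.118109 / √(0.264704 × 0.218158) = 0.118109 / 0.2403067 = 0.4915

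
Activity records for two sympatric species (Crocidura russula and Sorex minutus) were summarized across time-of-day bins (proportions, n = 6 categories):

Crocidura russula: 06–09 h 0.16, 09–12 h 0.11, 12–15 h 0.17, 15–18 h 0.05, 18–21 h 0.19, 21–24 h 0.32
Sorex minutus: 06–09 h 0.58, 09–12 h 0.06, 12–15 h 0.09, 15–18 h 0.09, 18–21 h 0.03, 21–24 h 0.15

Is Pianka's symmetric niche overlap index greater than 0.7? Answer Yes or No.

Σ p₁ᵢp₂ᵢ = 0.0928 + 0.0066 + 0.0153 + 0.0045 + 0.0057 + 0.0480 = 0.1729
Σp_1ᵢ² = 0.16² + 0.11² + 0.17² + 0.05² + 0.19² + 0.32² = 0.0256 + 0.0121 + 0.0289 + 0.0025 + 0.0361 + 0.1024 = 0.2076
Σp_2ᵢ² = 0.58² + 0.06² + 0.09² + 0.09² + 0.03² + 0.15² = 0.3364 + 0.0036 + 0.0081 + 0.0081 + 0.0009 + 0.0225 = 0.3796
O = 0.1729 / √(0.2076 × 0.3796) = 0.1729 / 0.28072 = 0.6159
O = 0.6159 < 0.7 → No.

No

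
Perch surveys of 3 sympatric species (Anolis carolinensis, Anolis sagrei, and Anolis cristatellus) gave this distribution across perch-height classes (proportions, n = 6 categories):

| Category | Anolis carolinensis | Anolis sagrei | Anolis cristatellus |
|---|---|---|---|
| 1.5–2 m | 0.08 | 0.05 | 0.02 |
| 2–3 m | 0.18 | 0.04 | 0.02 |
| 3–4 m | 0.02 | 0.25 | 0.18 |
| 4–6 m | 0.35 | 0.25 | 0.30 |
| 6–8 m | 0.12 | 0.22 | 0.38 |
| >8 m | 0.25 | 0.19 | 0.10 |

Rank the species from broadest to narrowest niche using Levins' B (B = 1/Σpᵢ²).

Σp_caroᵢ² = 0.08² + 0.18² + 0.02² + 0.35² + 0.12² + 0.25² = 0.0064 + 0.0324 + 0.0004 + 0.1225 + 0.0144 + 0.0625 = 0.2386
B_caro = 1 / 0.2386 = 4.1911
Σp_sagrᵢ² = 0.05² + 0.04² + 0.25² + 0.25² + 0.22² + 0.19² = 0.0025 + 0.0016 + 0.0625 + 0.0625 + 0.0484 + 0.0361 = 0.2136
B_sagr = 1 / 0.2136 = 4.6816
Σp_crisᵢ² = 0.02² + 0.02² + 0.18² + 0.30² + 0.38² + 0.10² = 0.0004 + 0.0004 + 0.0324 + 0.0900 + 0.1444 + 0.0100 = 0.2776
B_cris = 1 / 0.2776 = 3.6023
Ranking by B (broadest → narrowest): Anolis sagrei (4.68) > Anolis carolinensis (4.19) > Anolis cristatellus (3.60)

Anolis sagrei > Anolis carolinensis > Anolis cristatellus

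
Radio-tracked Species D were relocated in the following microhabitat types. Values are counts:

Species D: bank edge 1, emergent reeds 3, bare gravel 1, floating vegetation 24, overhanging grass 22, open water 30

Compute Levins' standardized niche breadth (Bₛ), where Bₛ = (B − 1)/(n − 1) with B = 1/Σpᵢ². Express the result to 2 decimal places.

Proportions for Species D (n=81): 1/81=0.0123, 3/81=0.0370, 1/81=0.0123, 24/81=0.2963, 22/81=0.2716, 30/81=0.3704
Σpᵢ² = 0.0123² + 0.0370² + 0.0123² + 0.2963² + 0.2716² + 0.3704² = 0.000151 + 0.001369 + 0.000151 + 0.087794 + 0.073767 + 0.137196 = 0.300428
B = 1 / 0.300428 = 3.3286
Bₛ = (B − 1)/(n − 1) = (3.3286 − 1)/(6 − 1) = 2.3286/5 = 0.4657

0.47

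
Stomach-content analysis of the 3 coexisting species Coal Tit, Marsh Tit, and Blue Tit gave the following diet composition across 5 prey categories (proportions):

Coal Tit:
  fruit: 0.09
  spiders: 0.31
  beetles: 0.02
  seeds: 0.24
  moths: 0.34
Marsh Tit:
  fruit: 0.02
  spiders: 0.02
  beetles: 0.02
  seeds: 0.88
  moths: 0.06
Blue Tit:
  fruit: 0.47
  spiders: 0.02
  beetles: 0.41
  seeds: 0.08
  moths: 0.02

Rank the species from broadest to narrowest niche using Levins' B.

Σp_Coalᵢ² = 0.09² + 0.31² + 0.02² + 0.24² + 0.34² = 0.0081 + 0.0961 + 0.0004 + 0.0576 + 0.1156 = 0.2778
B_Coal = 1 / 0.2778 = 3.5997
Σp_Marsᵢ² = 0.02² + 0.02² + 0.02² + 0.88² + 0.06² = 0.0004 + 0.0004 + 0.0004 + 0.7744 + 0.0036 = 0.7792
B_Mars = 1 / 0.7792 = 1.2834
Σp_Blueᵢ² = 0.47² + 0.02² + 0.41² + 0.08² + 0.02² = 0.2209 + 0.0004 + 0.1681 + 0.0064 + 0.0004 = 0.3962
B_Blue = 1 / 0.3962 = 2.5240
Ranking by B (broadest → narrowest): Coal Tit (3.60) > Blue Tit (2.52) > Marsh Tit (1.28)

Coal Tit > Blue Tit > Marsh Tit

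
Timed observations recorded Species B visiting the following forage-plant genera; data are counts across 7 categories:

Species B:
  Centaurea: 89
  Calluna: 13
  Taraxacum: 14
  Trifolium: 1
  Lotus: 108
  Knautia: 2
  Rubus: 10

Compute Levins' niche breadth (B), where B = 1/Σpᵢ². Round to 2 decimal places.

Proportions for Species B (n=237): 89/237=0.3755, 13/237=0.0549, 14/237=0.0591, 1/237=0.0042, 108/237=0.4557, 2/237=0.0084, 10/237=0.0422
Σpᵢ² = 0.3755² + 0.0549² + 0.0591² + 0.0042² + 0.4557² + 0.0084² + 0.0422² = 0.141000 + 0.003014 + 0.003493 + 0.000018 + 0.207662 + 0.000071 + 0.001781 = 0.357039
B = 1 / 0.357039 = 2.8008

2.80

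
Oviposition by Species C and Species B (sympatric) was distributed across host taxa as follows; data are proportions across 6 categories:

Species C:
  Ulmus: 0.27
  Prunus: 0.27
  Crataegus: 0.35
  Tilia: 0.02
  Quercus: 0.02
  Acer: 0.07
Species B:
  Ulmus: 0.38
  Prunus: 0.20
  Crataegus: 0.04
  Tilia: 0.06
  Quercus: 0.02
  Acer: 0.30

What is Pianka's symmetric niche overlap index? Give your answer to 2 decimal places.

Σ p₁ᵢp₂ᵢ = 0.1026 + 0.0540 + 0.0140 + 0.0012 + 0.0004 + 0.0210 = 0.1932
Σp_1ᵢ² = 0.27² + 0.27² + 0.35² + 0.02² + 0.02² + 0.07² = 0.0729 + 0.0729 + 0.1225 + 0.0004 + 0.0004 + 0.0049 = 0.2740
Σp_2ᵢ² = 0.38² + 0.20² + 0.04² + 0.06² + 0.02² + 0.30² = 0.1444 + 0.0400 + 0.0016 + 0.0036 + 0.0004 + 0.0900 = 0.2800
O = 0.1932 / √(0.2740 × 0.2800) = 0.1932 / 0.27698 = 0.6975

0.70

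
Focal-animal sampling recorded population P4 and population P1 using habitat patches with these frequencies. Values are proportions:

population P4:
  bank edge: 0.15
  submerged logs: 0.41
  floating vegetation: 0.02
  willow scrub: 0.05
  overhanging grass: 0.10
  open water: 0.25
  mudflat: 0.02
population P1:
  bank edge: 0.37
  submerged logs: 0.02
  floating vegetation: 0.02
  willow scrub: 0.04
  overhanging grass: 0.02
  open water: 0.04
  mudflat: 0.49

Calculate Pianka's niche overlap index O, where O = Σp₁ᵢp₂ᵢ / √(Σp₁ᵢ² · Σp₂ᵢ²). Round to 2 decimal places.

Σ p₁ᵢp₂ᵢ = 0.0555 + 0.0082 + 0.0004 + 0.0020 + 0.0020 + 0.0100 + 0.0098 = 0.0879
Σp_1ᵢ² = 0.15² + 0.41² + 0.02² + 0.05² + 0.10² + 0.25² + 0.02² = 0.0225 + 0.1681 + 0.0004 + 0.0025 + 0.0100 + 0.0625 + 0.0004 = 0.2664
Σp_2ᵢ² = 0.37² + 0.02² + 0.02² + 0.04² + 0.02² + 0.04² + 0.49² = 0.1369 + 0.0004 + 0.0004 + 0.0016 + 0.0004 + 0.0016 + 0.2401 = 0.3814
O = 0.0879 / √(0.2664 × 0.3814) = 0.0879 / 0.31876 = 0.2758

0.28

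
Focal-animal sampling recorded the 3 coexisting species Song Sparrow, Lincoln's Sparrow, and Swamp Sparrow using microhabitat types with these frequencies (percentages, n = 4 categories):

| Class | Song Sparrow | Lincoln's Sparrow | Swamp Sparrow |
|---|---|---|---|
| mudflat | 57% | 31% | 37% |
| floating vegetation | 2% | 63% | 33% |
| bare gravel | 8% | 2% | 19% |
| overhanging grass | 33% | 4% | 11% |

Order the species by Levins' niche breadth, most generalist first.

Swamp Sparrow > Song Sparrow > Lincoln's Sparrow

Convert percentages to proportions (divide by 100).
Σp_Songᵢ² = 0.57² + 0.02² + 0.08² + 0.33² = 0.3249 + 0.0004 + 0.0064 + 0.1089 = 0.4406
B_Song = 1 / 0.4406 = 2.2696
Σp_Lincᵢ² = 0.31² + 0.63² + 0.02² + 0.04² = 0.0961 + 0.3969 + 0.0004 + 0.0016 = 0.4950
B_Linc = 1 / 0.4950 = 2.0202
Σp_Swamᵢ² = 0.37² + 0.33² + 0.19² + 0.11² = 0.1369 + 0.1089 + 0.0361 + 0.0121 = 0.2940
B_Swam = 1 / 0.2940 = 3.4014
Ranking by B (broadest → narrowest): Swamp Sparrow (3.40) > Song Sparrow (2.27) > Lincoln's Sparrow (2.02)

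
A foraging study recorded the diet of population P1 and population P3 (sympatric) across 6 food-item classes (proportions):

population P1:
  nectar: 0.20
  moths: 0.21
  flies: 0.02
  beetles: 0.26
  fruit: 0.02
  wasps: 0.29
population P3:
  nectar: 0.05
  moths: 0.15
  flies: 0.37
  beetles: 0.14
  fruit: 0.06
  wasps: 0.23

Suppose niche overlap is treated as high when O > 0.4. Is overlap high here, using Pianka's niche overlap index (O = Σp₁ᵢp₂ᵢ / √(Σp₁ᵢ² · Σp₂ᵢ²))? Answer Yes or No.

Yes

Σ p₁ᵢp₂ᵢ = 0.0100 + 0.0315 + 0.0074 + 0.0364 + 0.0012 + 0.0667 = 0.1532
Σp_1ᵢ² = 0.20² + 0.21² + 0.02² + 0.26² + 0.02² + 0.29² = 0.0400 + 0.0441 + 0.0004 + 0.0676 + 0.0004 + 0.0841 = 0.2366
Σp_2ᵢ² = 0.05² + 0.15² + 0.37² + 0.14² + 0.06² + 0.23² = 0.0025 + 0.0225 + 0.1369 + 0.0196 + 0.0036 + 0.0529 = 0.2380
O = 0.1532 / √(0.2366 × 0.2380) = 0.1532 / 0.23730 = 0.6456
O = 0.6456 > 0.4 → Yes.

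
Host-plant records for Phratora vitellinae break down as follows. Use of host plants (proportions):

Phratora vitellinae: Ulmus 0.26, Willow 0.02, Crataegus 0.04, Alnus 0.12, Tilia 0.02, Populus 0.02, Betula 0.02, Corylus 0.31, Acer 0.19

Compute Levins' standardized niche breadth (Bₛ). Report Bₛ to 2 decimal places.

Σpᵢ² = 0.26² + 0.02² + 0.04² + 0.12² + 0.02² + 0.02² + 0.02² + 0.31² + 0.19² = 0.0676 + 0.0004 + 0.0016 + 0.0144 + 0.0004 + 0.0004 + 0.0004 + 0.0961 + 0.0361 = 0.2174
B = 1 / 0.2174 = 4.5998
Bₛ = (B − 1)/(n − 1) = (4.5998 − 1)/(9 − 1) = 3.5998/8 = 0.4500

0.45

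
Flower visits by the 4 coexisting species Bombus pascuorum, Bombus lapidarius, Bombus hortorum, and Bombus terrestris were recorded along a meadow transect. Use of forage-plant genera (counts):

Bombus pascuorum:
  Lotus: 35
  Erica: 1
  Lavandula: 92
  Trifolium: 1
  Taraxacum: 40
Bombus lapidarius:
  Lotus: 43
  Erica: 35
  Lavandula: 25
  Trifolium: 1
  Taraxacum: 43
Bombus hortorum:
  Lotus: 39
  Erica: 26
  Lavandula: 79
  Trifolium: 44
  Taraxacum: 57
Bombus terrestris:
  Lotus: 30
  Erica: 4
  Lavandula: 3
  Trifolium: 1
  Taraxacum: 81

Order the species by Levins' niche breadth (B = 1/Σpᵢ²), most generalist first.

Proportions for Bombus pascuorum (n=169): 35/169=0.2071, 1/169=0.0059, 92/169=0.5444, 1/169=0.0059, 40/169=0.2367
Proportions for Bombus lapidarius (n=147): 43/147=0.2925, 35/147=0.2381, 25/147=0.1701, 1/147=0.0068, 43/147=0.2925
Proportions for Bombus hortorum (n=245): 39/245=0.1592, 26/245=0.1061, 79/245=0.3224, 44/245=0.1796, 57/245=0.2327
Proportions for Bombus terrestris (n=119): 30/119=0.2521, 4/119=0.0336, 3/119=0.0252, 1/119=0.0084, 81/119=0.6807
Σp_pascᵢ² = 0.2071² + 0.0059² + 0.5444² + 0.0059² + 0.2367² = 0.042890 + 0.000035 + 0.296371 + 0.000035 + 0.056027 = 0.395358
B_pasc = 1 / 0.395358 = 2.5294
Σp_lapiᵢ² = 0.2925² + 0.2381² + 0.1701² + 0.0068² + 0.2925² = 0.085556 + 0.056692 + 0.028934 + 0.000046 + 0.085556 = 0.256784
B_lapi = 1 / 0.256784 = 3.8943
Σp_hortᵢ² = 0.1592² + 0.1061² + 0.3224² + 0.1796² + 0.2327² = 0.025345 + 0.011257 + 0.103942 + 0.032256 + 0.054149 = 0.226949
B_hort = 1 / 0.226949 = 4.4063
Σp_terrᵢ² = 0.2521² + 0.0336² + 0.0252² + 0.0084² + 0.6807² = 0.063554 + 0.001129 + 0.000635 + 0.000071 + 0.463352 = 0.528741
B_terr = 1 / 0.528741 = 1.8913
Ranking by B (broadest → narrowest): Bombus hortorum (4.41) > Bombus lapidarius (3.89) > Bombus pascuorum (2.53) > Bombus terrestris (1.89)

Bombus hortorum > Bombus lapidarius > Bombus pascuorum > Bombus terrestris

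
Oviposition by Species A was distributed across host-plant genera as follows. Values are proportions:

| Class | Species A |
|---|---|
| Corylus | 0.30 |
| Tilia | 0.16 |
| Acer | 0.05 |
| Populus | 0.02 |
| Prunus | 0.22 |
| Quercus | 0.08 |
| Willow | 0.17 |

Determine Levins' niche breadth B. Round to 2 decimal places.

Σpᵢ² = 0.30² + 0.16² + 0.05² + 0.02² + 0.22² + 0.08² + 0.17² = 0.0900 + 0.0256 + 0.0025 + 0.0004 + 0.0484 + 0.0064 + 0.0289 = 0.2022
B = 1 / 0.2022 = 4.9456

4.95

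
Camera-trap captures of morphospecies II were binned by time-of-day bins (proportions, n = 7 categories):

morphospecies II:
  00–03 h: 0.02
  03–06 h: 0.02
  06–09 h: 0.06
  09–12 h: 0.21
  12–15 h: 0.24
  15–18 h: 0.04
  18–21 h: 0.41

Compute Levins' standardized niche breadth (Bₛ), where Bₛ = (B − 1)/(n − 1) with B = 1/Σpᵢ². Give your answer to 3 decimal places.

Σpᵢ² = 0.02² + 0.02² + 0.06² + 0.21² + 0.24² + 0.04² + 0.41² = 0.0004 + 0.0004 + 0.0036 + 0.0441 + 0.0576 + 0.0016 + 0.1681 = 0.2758
B = 1 / 0.2758 = 3.62582
Bₛ = (B − 1)/(n − 1) = (3.62582 − 1)/(7 − 1) = 2.62582/6 = 0.43764

0.438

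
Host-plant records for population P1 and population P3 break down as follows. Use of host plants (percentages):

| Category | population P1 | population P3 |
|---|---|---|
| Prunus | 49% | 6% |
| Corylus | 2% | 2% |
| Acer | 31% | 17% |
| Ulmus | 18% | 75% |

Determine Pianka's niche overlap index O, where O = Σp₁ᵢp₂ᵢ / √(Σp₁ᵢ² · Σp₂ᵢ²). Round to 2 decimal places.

Convert percentages to proportions (divide by 100).
Σ p₁ᵢp₂ᵢ = 0.0294 + 0.0004 + 0.0527 + 0.1350 = 0.2175
Σp_1ᵢ² = 0.49² + 0.02² + 0.31² + 0.18² = 0.2401 + 0.0004 + 0.0961 + 0.0324 = 0.3690
Σp_2ᵢ² = 0.06² + 0.02² + 0.17² + 0.75² = 0.0036 + 0.0004 + 0.0289 + 0.5625 = 0.5954
O = 0.2175 / √(0.3690 × 0.5954) = 0.2175 / 0.46872 = 0.4640

0.46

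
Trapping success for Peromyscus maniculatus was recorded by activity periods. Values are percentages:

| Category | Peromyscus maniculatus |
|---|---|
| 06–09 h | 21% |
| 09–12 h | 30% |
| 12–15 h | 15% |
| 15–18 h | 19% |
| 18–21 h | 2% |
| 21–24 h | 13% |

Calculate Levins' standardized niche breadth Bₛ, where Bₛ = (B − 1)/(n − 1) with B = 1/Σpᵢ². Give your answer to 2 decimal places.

0.75

Convert percentages to proportions (divide by 100).
Σpᵢ² = 0.21² + 0.30² + 0.15² + 0.19² + 0.02² + 0.13² = 0.0441 + 0.0900 + 0.0225 + 0.0361 + 0.0004 + 0.0169 = 0.2100
B = 1 / 0.2100 = 4.7619
Bₛ = (B − 1)/(n − 1) = (4.7619 − 1)/(6 − 1) = 3.7619/5 = 0.7524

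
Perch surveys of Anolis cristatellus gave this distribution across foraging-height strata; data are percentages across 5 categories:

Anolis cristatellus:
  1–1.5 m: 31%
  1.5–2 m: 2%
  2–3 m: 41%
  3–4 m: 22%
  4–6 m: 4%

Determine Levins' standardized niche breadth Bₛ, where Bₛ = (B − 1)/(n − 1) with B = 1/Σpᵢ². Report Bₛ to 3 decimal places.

Convert percentages to proportions (divide by 100).
Σpᵢ² = 0.31² + 0.02² + 0.41² + 0.22² + 0.04² = 0.0961 + 0.0004 + 0.1681 + 0.0484 + 0.0016 = 0.3146
B = 1 / 0.3146 = 3.17864
Bₛ = (B − 1)/(n − 1) = (3.17864 − 1)/(5 − 1) = 2.17864/4 = 0.54466

0.545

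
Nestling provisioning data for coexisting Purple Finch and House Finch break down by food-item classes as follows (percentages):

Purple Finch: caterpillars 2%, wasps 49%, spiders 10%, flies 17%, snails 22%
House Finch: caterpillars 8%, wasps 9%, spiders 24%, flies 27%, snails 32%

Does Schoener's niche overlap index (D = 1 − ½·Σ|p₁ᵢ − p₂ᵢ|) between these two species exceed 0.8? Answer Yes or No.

Convert percentages to proportions (divide by 100).
Σ|p₁ᵢ − p₂ᵢ| = 0.06 + 0.40 + 0.14 + 0.10 + 0.10 = 0.80
D = 1 − ½ × 0.80 = 1 − 0.400 = 0.6000
D = 0.6000 < 0.8 → No.

No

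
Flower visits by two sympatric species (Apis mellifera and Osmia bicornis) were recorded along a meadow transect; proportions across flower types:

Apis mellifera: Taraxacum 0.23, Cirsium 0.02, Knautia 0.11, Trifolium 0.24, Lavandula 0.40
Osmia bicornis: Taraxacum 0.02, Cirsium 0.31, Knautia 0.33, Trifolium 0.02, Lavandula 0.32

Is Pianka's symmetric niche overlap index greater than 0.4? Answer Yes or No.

Σ p₁ᵢp₂ᵢ = 0.0046 + 0.0062 + 0.0363 + 0.0048 + 0.1280 = 0.1799
Σp_1ᵢ² = 0.23² + 0.02² + 0.11² + 0.24² + 0.40² = 0.0529 + 0.0004 + 0.0121 + 0.0576 + 0.1600 = 0.2830
Σp_2ᵢ² = 0.02² + 0.31² + 0.33² + 0.02² + 0.32² = 0.0004 + 0.0961 + 0.1089 + 0.0004 + 0.1024 = 0.3082
O = 0.1799 / √(0.2830 × 0.3082) = 0.1799 / 0.29533 = 0.6091
O = 0.6091 > 0.4 → Yes.

Yes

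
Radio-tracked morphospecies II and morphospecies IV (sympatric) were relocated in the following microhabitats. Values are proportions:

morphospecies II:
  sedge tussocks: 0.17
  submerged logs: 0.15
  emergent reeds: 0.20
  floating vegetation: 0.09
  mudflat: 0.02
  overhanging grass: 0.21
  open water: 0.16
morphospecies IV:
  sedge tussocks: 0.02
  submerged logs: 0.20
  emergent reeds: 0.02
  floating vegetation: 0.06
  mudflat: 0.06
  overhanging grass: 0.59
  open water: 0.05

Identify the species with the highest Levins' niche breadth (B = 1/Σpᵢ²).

Σp_IIᵢ² = 0.17² + 0.15² + 0.20² + 0.09² + 0.02² + 0.21² + 0.16² = 0.0289 + 0.0225 + 0.0400 + 0.0081 + 0.0004 + 0.0441 + 0.0256 = 0.1696
B_II = 1 / 0.1696 = 5.8962
Σp_IVᵢ² = 0.02² + 0.20² + 0.02² + 0.06² + 0.06² + 0.59² + 0.05² = 0.0004 + 0.0400 + 0.0004 + 0.0036 + 0.0036 + 0.3481 + 0.0025 = 0.3986
B_IV = 1 / 0.3986 = 2.5088
Highest B → broadest niche (most generalist): morphospecies II (B = 5.90).

morphospecies II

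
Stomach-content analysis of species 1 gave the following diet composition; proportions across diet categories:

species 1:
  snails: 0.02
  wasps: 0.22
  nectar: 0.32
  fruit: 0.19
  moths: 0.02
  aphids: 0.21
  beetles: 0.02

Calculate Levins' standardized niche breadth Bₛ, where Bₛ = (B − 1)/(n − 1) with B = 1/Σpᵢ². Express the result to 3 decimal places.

0.551

Σpᵢ² = 0.02² + 0.22² + 0.32² + 0.19² + 0.02² + 0.21² + 0.02² = 0.0004 + 0.0484 + 0.1024 + 0.0361 + 0.0004 + 0.0441 + 0.0004 = 0.2322
B = 1 / 0.2322 = 4.30663
Bₛ = (B − 1)/(n − 1) = (4.30663 − 1)/(7 − 1) = 3.30663/6 = 0.55111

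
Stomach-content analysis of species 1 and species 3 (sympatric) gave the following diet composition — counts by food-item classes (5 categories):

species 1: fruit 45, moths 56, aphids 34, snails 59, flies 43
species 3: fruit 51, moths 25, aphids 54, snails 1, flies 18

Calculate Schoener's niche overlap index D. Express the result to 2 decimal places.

Proportions for species 1 (n=237): 45/237=0.1899, 56/237=0.2363, 34/237=0.1435, 59/237=0.2489, 43/237=0.1814
Proportions for species 3 (n=149): 51/149=0.3423, 25/149=0.1678, 54/149=0.3624, 1/149=0.0067, 18/149=0.1208
Σ|p₁ᵢ − p₂ᵢ| = 0.1524 + 0.0685 + 0.2189 + 0.2422 + 0.0606 = 0.7426
D = 1 − ½ × 0.7426 = 1 − 0.37130 = 0.62870

0.63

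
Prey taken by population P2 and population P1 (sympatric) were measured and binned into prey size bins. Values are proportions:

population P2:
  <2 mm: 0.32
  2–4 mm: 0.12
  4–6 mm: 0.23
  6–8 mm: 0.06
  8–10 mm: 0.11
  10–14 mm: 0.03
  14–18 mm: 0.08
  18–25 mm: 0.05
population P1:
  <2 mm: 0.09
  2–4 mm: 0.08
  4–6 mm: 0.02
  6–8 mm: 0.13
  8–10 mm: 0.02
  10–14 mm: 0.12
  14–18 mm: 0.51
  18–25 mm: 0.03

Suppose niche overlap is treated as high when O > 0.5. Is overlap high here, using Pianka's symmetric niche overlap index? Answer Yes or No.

No

Σ p₁ᵢp₂ᵢ = 0.0288 + 0.0096 + 0.0046 + 0.0078 + 0.0022 + 0.0036 + 0.0408 + 0.0015 = 0.0989
Σp_1ᵢ² = 0.32² + 0.12² + 0.23² + 0.06² + 0.11² + 0.03² + 0.08² + 0.05² = 0.1024 + 0.0144 + 0.0529 + 0.0036 + 0.0121 + 0.0009 + 0.0064 + 0.0025 = 0.1952
Σp_2ᵢ² = 0.09² + 0.08² + 0.02² + 0.13² + 0.02² + 0.12² + 0.51² + 0.03² = 0.0081 + 0.0064 + 0.0004 + 0.0169 + 0.0004 + 0.0144 + 0.2601 + 0.0009 = 0.3076
O = 0.0989 / √(0.1952 × 0.3076) = 0.0989 / 0.24504 = 0.4036
O = 0.4036 < 0.5 → No.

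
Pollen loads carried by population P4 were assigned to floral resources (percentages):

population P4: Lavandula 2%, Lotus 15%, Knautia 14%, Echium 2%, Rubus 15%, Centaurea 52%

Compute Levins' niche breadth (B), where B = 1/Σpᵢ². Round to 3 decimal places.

Convert percentages to proportions (divide by 100).
Σpᵢ² = 0.02² + 0.15² + 0.14² + 0.02² + 0.15² + 0.52² = 0.0004 + 0.0225 + 0.0196 + 0.0004 + 0.0225 + 0.2704 = 0.3358
B = 1 / 0.3358 = 2.97796

2.978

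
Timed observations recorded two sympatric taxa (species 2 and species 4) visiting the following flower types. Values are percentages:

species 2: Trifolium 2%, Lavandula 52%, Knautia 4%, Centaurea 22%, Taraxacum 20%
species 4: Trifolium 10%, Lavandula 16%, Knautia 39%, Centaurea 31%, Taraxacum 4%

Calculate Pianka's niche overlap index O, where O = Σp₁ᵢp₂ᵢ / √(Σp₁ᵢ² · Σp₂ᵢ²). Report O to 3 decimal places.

Convert percentages to proportions (divide by 100).
Σ p₁ᵢp₂ᵢ = 0.0020 + 0.0832 + 0.0156 + 0.0682 + 0.0080 = 0.1770
Σp_1ᵢ² = 0.02² + 0.52² + 0.04² + 0.22² + 0.20² = 0.0004 + 0.2704 + 0.0016 + 0.0484 + 0.0400 = 0.3608
Σp_2ᵢ² = 0.10² + 0.16² + 0.39² + 0.31² + 0.04² = 0.0100 + 0.0256 + 0.1521 + 0.0961 + 0.0016 = 0.2854
O = 0.1770 / √(0.3608 × 0.2854) = 0.1770 / 0.320893 = 0.55159

0.552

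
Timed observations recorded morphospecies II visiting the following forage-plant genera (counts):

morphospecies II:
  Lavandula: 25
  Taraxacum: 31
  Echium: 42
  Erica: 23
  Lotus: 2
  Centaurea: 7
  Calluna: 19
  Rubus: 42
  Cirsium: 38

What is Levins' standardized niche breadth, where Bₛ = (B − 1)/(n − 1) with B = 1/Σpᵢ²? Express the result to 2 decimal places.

0.75

Proportions for morphospecies II (n=229): 25/229=0.1092, 31/229=0.1354, 42/229=0.1834, 23/229=0.1004, 2/229=0.0087, 7/229=0.0306, 19/229=0.0830, 42/229=0.1834, 38/229=0.1659
Σpᵢ² = 0.1092² + 0.1354² + 0.1834² + 0.1004² + 0.0087² + 0.0306² + 0.0830² + 0.1834² + 0.1659² = 0.011925 + 0.018333 + 0.033636 + 0.010080 + 0.000076 + 0.000936 + 0.006889 + 0.033636 + 0.027523 = 0.143034
B = 1 / 0.143034 = 6.9913
Bₛ = (B − 1)/(n − 1) = (6.9913 − 1)/(9 − 1) = 5.9913/8 = 0.7489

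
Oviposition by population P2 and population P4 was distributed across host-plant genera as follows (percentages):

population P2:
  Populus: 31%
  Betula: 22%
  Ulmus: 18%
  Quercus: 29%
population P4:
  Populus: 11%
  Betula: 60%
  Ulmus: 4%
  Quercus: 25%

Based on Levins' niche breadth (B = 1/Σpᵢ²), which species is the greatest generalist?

population P2

Convert percentages to proportions (divide by 100).
Σp_P2ᵢ² = 0.31² + 0.22² + 0.18² + 0.29² = 0.0961 + 0.0484 + 0.0324 + 0.0841 = 0.2610
B_P2 = 1 / 0.2610 = 3.8314
Σp_P4ᵢ² = 0.11² + 0.60² + 0.04² + 0.25² = 0.0121 + 0.3600 + 0.0016 + 0.0625 = 0.4362
B_P4 = 1 / 0.4362 = 2.2925
Highest B → broadest niche (most generalist): population P2 (B = 3.83).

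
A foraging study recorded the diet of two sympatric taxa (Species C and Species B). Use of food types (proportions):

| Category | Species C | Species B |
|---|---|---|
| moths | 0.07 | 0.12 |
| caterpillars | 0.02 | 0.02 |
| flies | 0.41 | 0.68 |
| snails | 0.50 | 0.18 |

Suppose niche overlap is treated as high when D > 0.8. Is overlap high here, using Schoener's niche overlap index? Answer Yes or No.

No

Σ|p₁ᵢ − p₂ᵢ| = 0.05 + 0.00 + 0.27 + 0.32 = 0.64
D = 1 − ½ × 0.64 = 1 − 0.320 = 0.6800
D = 0.6800 < 0.8 → No.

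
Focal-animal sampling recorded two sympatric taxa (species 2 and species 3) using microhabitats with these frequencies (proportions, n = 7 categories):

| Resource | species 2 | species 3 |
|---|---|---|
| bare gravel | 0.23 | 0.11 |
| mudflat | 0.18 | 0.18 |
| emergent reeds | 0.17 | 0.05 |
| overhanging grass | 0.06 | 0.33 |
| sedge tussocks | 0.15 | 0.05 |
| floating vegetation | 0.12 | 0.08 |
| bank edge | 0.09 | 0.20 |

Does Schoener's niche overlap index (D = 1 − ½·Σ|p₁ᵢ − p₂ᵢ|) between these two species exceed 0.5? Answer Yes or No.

Σ|p₁ᵢ − p₂ᵢ| = 0.12 + 0.00 + 0.12 + 0.27 + 0.10 + 0.04 + 0.11 = 0.76
D = 1 − ½ × 0.76 = 1 − 0.380 = 0.6200
D = 0.6200 > 0.5 → Yes.

Yes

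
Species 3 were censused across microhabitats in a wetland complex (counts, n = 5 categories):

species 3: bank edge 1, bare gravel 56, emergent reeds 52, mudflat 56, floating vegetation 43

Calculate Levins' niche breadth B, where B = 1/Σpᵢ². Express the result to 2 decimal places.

Proportions for species 3 (n=208): 1/208=0.0048, 56/208=0.2692, 52/208=0.2500, 56/208=0.2692, 43/208=0.2067
Σpᵢ² = 0.0048² + 0.2692² + 0.2500² + 0.2692² + 0.2067² = 0.000023 + 0.072469 + 0.062500 + 0.072469 + 0.042725 = 0.250186
B = 1 / 0.250186 = 3.9970

4.00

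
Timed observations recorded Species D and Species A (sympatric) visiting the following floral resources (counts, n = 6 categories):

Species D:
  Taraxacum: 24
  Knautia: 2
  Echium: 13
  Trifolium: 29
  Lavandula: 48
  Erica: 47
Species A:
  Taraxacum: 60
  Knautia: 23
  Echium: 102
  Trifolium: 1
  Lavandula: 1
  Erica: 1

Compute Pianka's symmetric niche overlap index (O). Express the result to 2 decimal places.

0.31

Proportions for Species D (n=163): 24/163=0.1472, 2/163=0.0123, 13/163=0.0798, 29/163=0.1779, 48/163=0.2945, 47/163=0.2883
Proportions for Species A (n=188): 60/188=0.3191, 23/188=0.1223, 102/188=0.5426, 1/188=0.0053, 1/188=0.0053, 1/188=0.0053
Σ p₁ᵢp₂ᵢ = 0.046972 + 0.001504 + 0.043299 + 0.000943 + 0.001561 + 0.001528 = 0.095807
Σp_1ᵢ² = 0.1472² + 0.0123² + 0.0798² + 0.1779² + 0.2945² + 0.2883² = 0.021668 + 0.000151 + 0.006368 + 0.031648 + 0.086730 + 0.083117 = 0.229682
Σp_2ᵢ² = 0.3191² + 0.1223² + 0.5426² + 0.0053² + 0.0053² + 0.0053² = 0.101825 + 0.014957 + 0.294415 + 0.000028 + 0.000028 + 0.000028 = 0.411281
O = 0.095807 / √(0.229682 × 0.411281) = 0.095807 / 0.3073497 = 0.3117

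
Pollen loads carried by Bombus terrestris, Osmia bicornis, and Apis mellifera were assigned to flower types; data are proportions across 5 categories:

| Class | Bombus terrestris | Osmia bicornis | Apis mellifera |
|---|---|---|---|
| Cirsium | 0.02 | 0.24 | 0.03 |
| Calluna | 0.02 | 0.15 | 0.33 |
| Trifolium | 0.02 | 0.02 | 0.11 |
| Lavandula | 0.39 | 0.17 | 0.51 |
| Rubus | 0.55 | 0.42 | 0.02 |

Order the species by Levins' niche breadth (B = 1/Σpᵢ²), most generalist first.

Osmia bicornis > Apis mellifera > Bombus terrestris

Σp_terrᵢ² = 0.02² + 0.02² + 0.02² + 0.39² + 0.55² = 0.0004 + 0.0004 + 0.0004 + 0.1521 + 0.3025 = 0.4558
B_terr = 1 / 0.4558 = 2.1939
Σp_bicoᵢ² = 0.24² + 0.15² + 0.02² + 0.17² + 0.42² = 0.0576 + 0.0225 + 0.0004 + 0.0289 + 0.1764 = 0.2858
B_bico = 1 / 0.2858 = 3.4990
Σp_mellᵢ² = 0.03² + 0.33² + 0.11² + 0.51² + 0.02² = 0.0009 + 0.1089 + 0.0121 + 0.2601 + 0.0004 = 0.3824
B_mell = 1 / 0.3824 = 2.6151
Ranking by B (broadest → narrowest): Osmia bicornis (3.50) > Apis mellifera (2.62) > Bombus terrestris (2.19)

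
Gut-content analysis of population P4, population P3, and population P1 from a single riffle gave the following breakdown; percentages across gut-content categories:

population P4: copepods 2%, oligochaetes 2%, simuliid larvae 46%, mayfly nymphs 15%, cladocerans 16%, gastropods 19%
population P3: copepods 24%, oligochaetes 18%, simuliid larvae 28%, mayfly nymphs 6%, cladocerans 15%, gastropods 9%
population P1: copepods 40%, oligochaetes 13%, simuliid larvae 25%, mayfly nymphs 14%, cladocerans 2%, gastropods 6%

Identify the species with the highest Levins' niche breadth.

Convert percentages to proportions (divide by 100).
Σp_P4ᵢ² = 0.02² + 0.02² + 0.46² + 0.15² + 0.16² + 0.19² = 0.0004 + 0.0004 + 0.2116 + 0.0225 + 0.0256 + 0.0361 = 0.2966
B_P4 = 1 / 0.2966 = 3.3715
Σp_P3ᵢ² = 0.24² + 0.18² + 0.28² + 0.06² + 0.15² + 0.09² = 0.0576 + 0.0324 + 0.0784 + 0.0036 + 0.0225 + 0.0081 = 0.2026
B_P3 = 1 / 0.2026 = 4.9358
Σp_P1ᵢ² = 0.40² + 0.13² + 0.25² + 0.14² + 0.02² + 0.06² = 0.1600 + 0.0169 + 0.0625 + 0.0196 + 0.0004 + 0.0036 = 0.2630
B_P1 = 1 / 0.2630 = 3.8023
Highest B → broadest niche (most generalist): population P3 (B = 4.94).

population P3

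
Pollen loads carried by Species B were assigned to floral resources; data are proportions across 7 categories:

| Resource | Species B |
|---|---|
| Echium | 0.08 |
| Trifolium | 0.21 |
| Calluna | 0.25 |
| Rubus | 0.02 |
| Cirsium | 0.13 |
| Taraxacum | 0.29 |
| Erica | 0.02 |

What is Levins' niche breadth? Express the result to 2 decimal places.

Σpᵢ² = 0.08² + 0.21² + 0.25² + 0.02² + 0.13² + 0.29² + 0.02² = 0.0064 + 0.0441 + 0.0625 + 0.0004 + 0.0169 + 0.0841 + 0.0004 = 0.2148
B = 1 / 0.2148 = 4.6555

4.66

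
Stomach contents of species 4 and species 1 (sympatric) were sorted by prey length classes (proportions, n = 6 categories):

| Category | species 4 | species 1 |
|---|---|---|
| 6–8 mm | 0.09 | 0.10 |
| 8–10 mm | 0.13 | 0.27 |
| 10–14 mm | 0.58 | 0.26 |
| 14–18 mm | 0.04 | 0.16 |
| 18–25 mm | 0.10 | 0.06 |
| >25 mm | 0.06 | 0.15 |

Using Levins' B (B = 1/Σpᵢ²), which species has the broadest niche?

species 1

Σp_4ᵢ² = 0.09² + 0.13² + 0.58² + 0.04² + 0.10² + 0.06² = 0.0081 + 0.0169 + 0.3364 + 0.0016 + 0.0100 + 0.0036 = 0.3766
B_4 = 1 / 0.3766 = 2.6553
Σp_1ᵢ² = 0.10² + 0.27² + 0.26² + 0.16² + 0.06² + 0.15² = 0.0100 + 0.0729 + 0.0676 + 0.0256 + 0.0036 + 0.0225 = 0.2022
B_1 = 1 / 0.2022 = 4.9456
Highest B → broadest niche (most generalist): species 1 (B = 4.95).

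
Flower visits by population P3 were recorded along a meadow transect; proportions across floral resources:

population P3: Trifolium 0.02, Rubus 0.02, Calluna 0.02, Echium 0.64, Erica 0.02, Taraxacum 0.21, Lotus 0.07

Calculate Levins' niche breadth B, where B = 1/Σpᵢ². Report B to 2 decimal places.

2.17

Σpᵢ² = 0.02² + 0.02² + 0.02² + 0.64² + 0.02² + 0.21² + 0.07² = 0.0004 + 0.0004 + 0.0004 + 0.4096 + 0.0004 + 0.0441 + 0.0049 = 0.4602
B = 1 / 0.4602 = 2.1730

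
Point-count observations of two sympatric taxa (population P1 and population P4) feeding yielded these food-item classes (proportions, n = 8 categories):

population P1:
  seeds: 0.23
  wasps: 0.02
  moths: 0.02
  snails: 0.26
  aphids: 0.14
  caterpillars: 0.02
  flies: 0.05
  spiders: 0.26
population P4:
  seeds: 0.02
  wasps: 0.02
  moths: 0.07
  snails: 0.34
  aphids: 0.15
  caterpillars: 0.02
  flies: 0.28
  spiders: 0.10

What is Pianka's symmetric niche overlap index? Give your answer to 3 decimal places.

0.704

Σ p₁ᵢp₂ᵢ = 0.0046 + 0.0004 + 0.0014 + 0.0884 + 0.0210 + 0.0004 + 0.0140 + 0.0260 = 0.1562
Σp_1ᵢ² = 0.23² + 0.02² + 0.02² + 0.26² + 0.14² + 0.02² + 0.05² + 0.26² = 0.0529 + 0.0004 + 0.0004 + 0.0676 + 0.0196 + 0.0004 + 0.0025 + 0.0676 = 0.2114
Σp_2ᵢ² = 0.02² + 0.02² + 0.07² + 0.34² + 0.15² + 0.02² + 0.28² + 0.10² = 0.0004 + 0.0004 + 0.0049 + 0.1156 + 0.0225 + 0.0004 + 0.0784 + 0.0100 = 0.2326
O = 0.1562 / √(0.2114 × 0.2326) = 0.1562 / 0.221747 = 0.70441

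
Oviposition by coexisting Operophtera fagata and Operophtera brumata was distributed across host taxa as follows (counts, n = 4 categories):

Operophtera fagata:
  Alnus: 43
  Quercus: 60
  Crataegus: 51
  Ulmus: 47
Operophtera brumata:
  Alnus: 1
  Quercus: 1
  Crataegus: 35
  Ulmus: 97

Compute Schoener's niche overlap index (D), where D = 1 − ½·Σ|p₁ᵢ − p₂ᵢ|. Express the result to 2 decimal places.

0.50

Proportions for Operophtera fagata (n=201): 43/201=0.2139, 60/201=0.2985, 51/201=0.2537, 47/201=0.2338
Proportions for Operophtera brumata (n=134): 1/134=0.0075, 1/134=0.0075, 35/134=0.2612, 97/134=0.7239
Σ|p₁ᵢ − p₂ᵢ| = 0.2064 + 0.2910 + 0.0075 + 0.4901 = 0.9950
D = 1 − ½ × 0.9950 = 1 − 0.49750 = 0.50250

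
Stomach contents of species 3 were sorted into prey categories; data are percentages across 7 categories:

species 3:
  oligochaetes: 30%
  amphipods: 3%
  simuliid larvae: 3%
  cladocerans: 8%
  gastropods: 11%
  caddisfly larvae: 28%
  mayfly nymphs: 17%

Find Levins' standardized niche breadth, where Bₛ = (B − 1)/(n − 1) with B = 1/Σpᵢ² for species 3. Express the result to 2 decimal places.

0.60

Convert percentages to proportions (divide by 100).
Σpᵢ² = 0.30² + 0.03² + 0.03² + 0.08² + 0.11² + 0.28² + 0.17² = 0.0900 + 0.0009 + 0.0009 + 0.0064 + 0.0121 + 0.0784 + 0.0289 = 0.2176
B = 1 / 0.2176 = 4.5956
Bₛ = (B − 1)/(n − 1) = (4.5956 − 1)/(7 − 1) = 3.5956/6 = 0.5993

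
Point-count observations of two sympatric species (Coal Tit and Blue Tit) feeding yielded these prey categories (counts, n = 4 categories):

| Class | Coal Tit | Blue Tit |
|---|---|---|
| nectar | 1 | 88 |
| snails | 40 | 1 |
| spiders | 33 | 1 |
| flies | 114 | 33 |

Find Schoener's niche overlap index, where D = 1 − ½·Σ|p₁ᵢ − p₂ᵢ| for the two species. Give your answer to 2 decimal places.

0.29

Proportions for Coal Tit (n=188): 1/188=0.0053, 40/188=0.2128, 33/188=0.1755, 114/188=0.6064
Proportions for Blue Tit (n=123): 88/123=0.7154, 1/123=0.0081, 1/123=0.0081, 33/123=0.2683
Σ|p₁ᵢ − p₂ᵢ| = 0.7101 + 0.2047 + 0.1674 + 0.3381 = 1.4203
D = 1 − ½ × 1.4203 = 1 − 0.71015 = 0.28985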